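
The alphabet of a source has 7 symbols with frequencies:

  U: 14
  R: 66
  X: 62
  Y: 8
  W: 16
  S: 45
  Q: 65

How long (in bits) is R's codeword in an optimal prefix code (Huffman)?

2

Huffman merges, smallest pair first:
merge Y(8) and U(14): 22
merge W(16) and 22: 38
merge 38 and S(45): 83
merge X(62) and Q(65): 127
merge R(66) and 83: 149
merge 127 and 149: 276
The subtree containing R is merged 2 times, so code length = 2.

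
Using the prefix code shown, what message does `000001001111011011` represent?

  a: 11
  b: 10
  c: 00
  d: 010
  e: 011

Read left to right; each codeword is recognised as soon as it completes (prefix code):
  00→c | 00→c | 010→d | 011→e | 11→a | 011→e | 011→e
Decoded message: ccdeaee

ccdeaee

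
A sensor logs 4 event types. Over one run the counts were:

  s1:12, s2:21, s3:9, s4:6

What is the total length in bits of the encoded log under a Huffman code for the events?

90

Build the Huffman tree bottom-up:
s4(6) + s3(9) → 15
s1(12) + 15 → 27
s2(21) + 27 → 48
Total encoded bits = sum of merged weights = 15 + 27 + 48 = 90.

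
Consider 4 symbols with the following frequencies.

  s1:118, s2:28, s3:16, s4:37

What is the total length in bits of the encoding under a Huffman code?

324

Merge the two smallest weights repeatedly:
merge s3(16) and s2(28): 44
merge s4(37) and 44: 81
merge 81 and s1(118): 199
Each symbol's bit-cost is frequency × depth; summing gives 324 bits (equivalently 44 + 81 + 199).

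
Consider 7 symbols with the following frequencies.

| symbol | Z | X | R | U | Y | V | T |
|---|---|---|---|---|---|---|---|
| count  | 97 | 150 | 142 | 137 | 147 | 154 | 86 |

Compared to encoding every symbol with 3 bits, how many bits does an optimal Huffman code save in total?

154

Fixed-length: 3 bits × 913 symbols = 2739 bits.
Huffman merges:
merge T(86) and Z(97): 183
merge U(137) and R(142): 279
merge Y(147) and X(150): 297
merge V(154) and 183: 337
merge 279 and 297: 576
merge 337 and 576: 913
Huffman total = 183 + 279 + 297 + 337 + 576 + 913 = 2585 bits.
Saving = 2739 − 2585 = 154 bits.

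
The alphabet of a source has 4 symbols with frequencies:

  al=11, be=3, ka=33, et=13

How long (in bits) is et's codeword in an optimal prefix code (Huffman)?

2

Repeatedly merge the two smallest:
merge be(3) and al(11): 14
merge et(13) and 14: 27
merge 27 and ka(33): 60
et sits 2 levels below the root, so its codeword is 2 bits.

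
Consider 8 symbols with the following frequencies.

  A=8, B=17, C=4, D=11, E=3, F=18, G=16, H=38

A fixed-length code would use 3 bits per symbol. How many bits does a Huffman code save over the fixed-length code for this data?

34

Fixed-length: 3 bits × 115 symbols = 345 bits.
Huffman merges:
combine E(3), C(4) → 7
combine 7, A(8) → 15
combine D(11), 15 → 26
combine G(16), B(17) → 33
combine F(18), 26 → 44
combine 33, H(38) → 71
combine 44, 71 → 115
Huffman total = 7 + 15 + 26 + 33 + 44 + 71 + 115 = 311 bits.
Saving = 345 − 311 = 34 bits.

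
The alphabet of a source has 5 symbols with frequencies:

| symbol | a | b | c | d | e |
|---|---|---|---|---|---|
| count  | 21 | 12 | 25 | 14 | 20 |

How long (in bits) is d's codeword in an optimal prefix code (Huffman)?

3

Huffman merges, smallest pair first:
merge b(12) and d(14): 26
merge e(20) and a(21): 41
merge c(25) and 26: 51
merge 41 and 51: 92
d's leaf is at depth 3, giving a 3-bit codeword.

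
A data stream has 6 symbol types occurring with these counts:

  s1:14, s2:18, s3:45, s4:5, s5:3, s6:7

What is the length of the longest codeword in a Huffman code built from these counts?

5

Merge the two lowest-weight nodes at each step:
merge s5(3) and s4(5): 8
merge s6(7) and 8: 15
merge s1(14) and 15: 29
merge s2(18) and 29: 47
merge s3(45) and 47: 92
Maximum depth reached is 5.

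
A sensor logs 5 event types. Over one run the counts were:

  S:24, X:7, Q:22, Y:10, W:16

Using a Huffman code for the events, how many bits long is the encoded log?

175

Build the Huffman tree bottom-up:
X(7) + Y(10) → 17
W(16) + 17 → 33
Q(22) + S(24) → 46
33 + 46 → 79
Each symbol's bit-cost is frequency × depth; summing gives 175 bits (equivalently 17 + 33 + 46 + 79).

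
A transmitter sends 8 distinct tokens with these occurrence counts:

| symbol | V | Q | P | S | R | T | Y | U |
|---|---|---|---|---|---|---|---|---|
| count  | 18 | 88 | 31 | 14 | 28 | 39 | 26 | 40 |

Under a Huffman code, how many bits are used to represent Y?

Build the tree from the bottom:
merge S(14) and V(18): 32
merge Y(26) and R(28): 54
merge P(31) and 32: 63
merge T(39) and U(40): 79
merge 54 and 63: 117
merge 79 and Q(88): 167
merge 117 and 167: 284
The subtree containing Y is merged 3 times, so code length = 3.

3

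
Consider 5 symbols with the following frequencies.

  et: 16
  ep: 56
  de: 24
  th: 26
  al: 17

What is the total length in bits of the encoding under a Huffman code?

305

Greedily combine the two least-frequent nodes:
combine et(16), al(17) → 33
combine de(24), th(26) → 50
combine 33, 50 → 83
combine ep(56), 83 → 139
Each symbol's bit-cost is frequency × depth; summing gives 305 bits (equivalently 33 + 50 + 83 + 139).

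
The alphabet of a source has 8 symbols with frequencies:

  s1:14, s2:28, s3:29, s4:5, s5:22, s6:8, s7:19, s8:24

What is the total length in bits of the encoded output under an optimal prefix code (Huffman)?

Greedily combine the two least-frequent nodes:
s4(5) + s6(8) → 13
13 + s1(14) → 27
s7(19) + s5(22) → 41
s8(24) + 27 → 51
s2(28) + s3(29) → 57
41 + 51 → 92
57 + 92 → 149
The encoded length is the sum of every internal node's weight: 13 + 27 + 41 + 51 + 57 + 92 + 149 = 430 bits.

430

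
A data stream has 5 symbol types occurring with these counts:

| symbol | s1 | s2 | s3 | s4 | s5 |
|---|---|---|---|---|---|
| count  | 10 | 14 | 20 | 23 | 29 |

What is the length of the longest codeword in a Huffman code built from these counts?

Merge the two lowest-weight nodes at each step:
merge s1(10) and s2(14): 24
merge s3(20) and s4(23): 43
merge 24 and s5(29): 53
merge 43 and 53: 96
The first pair merged (s1, s2) ends up deepest, at depth 3.

3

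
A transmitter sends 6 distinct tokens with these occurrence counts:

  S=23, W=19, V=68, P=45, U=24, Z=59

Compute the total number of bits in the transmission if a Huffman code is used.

Greedily combine the two least-frequent nodes:
combine W(19), S(23) → 42
combine U(24), 42 → 66
combine P(45), Z(59) → 104
combine 66, V(68) → 134
combine 104, 134 → 238
Each symbol's bit-cost is frequency × depth; summing gives 584 bits (equivalently 42 + 66 + 104 + 134 + 238).

584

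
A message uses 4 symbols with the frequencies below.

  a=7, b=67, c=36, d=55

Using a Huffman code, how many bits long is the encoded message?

306

Build the Huffman tree bottom-up:
combine a(7), c(36) → 43
combine 43, d(55) → 98
combine b(67), 98 → 165
Each symbol's bit-cost is frequency × depth; summing gives 306 bits (equivalently 43 + 98 + 165).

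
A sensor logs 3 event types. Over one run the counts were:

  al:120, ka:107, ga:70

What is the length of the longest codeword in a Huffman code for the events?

2

Merge the two lowest-weight nodes at each step:
combine ga(70), ka(107) → 177
combine al(120), 177 → 297
The rarest symbols sit at the bottom; the longest codeword is 2 bits.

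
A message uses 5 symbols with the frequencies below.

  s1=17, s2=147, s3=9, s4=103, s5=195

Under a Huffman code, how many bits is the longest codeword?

Merge the two lowest-weight nodes at each step:
combine s3(9), s1(17) → 26
combine 26, s4(103) → 129
combine 129, s2(147) → 276
combine s5(195), 276 → 471
The rarest symbols sit at the bottom; the longest codeword is 4 bits.

4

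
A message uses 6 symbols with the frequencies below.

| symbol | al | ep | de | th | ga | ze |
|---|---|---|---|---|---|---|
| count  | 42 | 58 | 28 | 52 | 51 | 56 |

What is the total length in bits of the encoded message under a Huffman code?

Merge the two smallest weights repeatedly:
merge de(28) and al(42): 70
merge ga(51) and th(52): 103
merge ze(56) and ep(58): 114
merge 70 and 103: 173
merge 114 and 173: 287
Total encoded bits = sum of merged weights = 70 + 103 + 114 + 173 + 287 = 747.

747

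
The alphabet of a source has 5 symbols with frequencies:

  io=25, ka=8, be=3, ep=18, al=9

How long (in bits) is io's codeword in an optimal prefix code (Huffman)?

1

Huffman merges, smallest pair first:
merge be(3) and ka(8): 11
merge al(9) and 11: 20
merge ep(18) and 20: 38
merge io(25) and 38: 63
io sits one level below the root: a 1-bit codeword.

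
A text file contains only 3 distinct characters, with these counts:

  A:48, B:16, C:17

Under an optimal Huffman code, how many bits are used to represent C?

Repeatedly merge the two smallest:
merge B(16) and C(17): 33
merge 33 and A(48): 81
C sits 2 levels below the root, so its codeword is 2 bits.

2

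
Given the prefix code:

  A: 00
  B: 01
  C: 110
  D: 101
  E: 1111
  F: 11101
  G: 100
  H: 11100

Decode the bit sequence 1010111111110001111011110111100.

Read left to right; each codeword is recognised as soon as it completes (prefix code):
  101→D | 01→B | 1111→E | 11100→H | 01→B | 11101→F | 11101→F | 11100→H
Decoded message: DBEHBFFH

DBEHBFFH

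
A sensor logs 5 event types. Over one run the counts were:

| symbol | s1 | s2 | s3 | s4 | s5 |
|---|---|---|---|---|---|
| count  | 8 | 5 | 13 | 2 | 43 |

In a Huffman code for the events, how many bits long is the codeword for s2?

Huffman merges, smallest pair first:
merge s4(2) and s2(5): 7
merge 7 and s1(8): 15
merge s3(13) and 15: 28
merge 28 and s5(43): 71
The subtree containing s2 is merged 4 times, so code length = 4.

4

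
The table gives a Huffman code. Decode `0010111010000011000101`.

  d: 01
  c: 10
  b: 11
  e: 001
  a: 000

Read left to right; each codeword is recognised as soon as it completes (prefix code):
  001→e | 01→d | 11→b | 01→d | 000→a | 001→e | 10→c | 001→e | 01→d
Decoded message: edbdaeced

edbdaeced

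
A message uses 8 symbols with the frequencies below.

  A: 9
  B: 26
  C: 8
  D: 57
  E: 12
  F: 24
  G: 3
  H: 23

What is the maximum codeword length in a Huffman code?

Merge the two lowest-weight nodes at each step:
G(3) + C(8) → 11
A(9) + 11 → 20
E(12) + 20 → 32
H(23) + F(24) → 47
B(26) + 32 → 58
47 + D(57) → 104
58 + 104 → 162
The first pair merged (G, C) ends up deepest, at depth 5.

5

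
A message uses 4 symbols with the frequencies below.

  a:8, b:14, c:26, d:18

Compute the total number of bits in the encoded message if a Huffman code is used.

128

Build the Huffman tree bottom-up:
combine a(8), b(14) → 22
combine d(18), 22 → 40
combine c(26), 40 → 66
Each symbol's bit-cost is frequency × depth; summing gives 128 bits (equivalently 22 + 40 + 66).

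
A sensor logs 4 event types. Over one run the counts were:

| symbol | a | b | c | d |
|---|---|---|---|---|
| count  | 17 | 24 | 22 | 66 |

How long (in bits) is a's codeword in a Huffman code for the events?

3

Huffman merges, smallest pair first:
merge a(17) and c(22): 39
merge b(24) and 39: 63
merge 63 and d(66): 129
a sits 3 levels below the root, so its codeword is 3 bits.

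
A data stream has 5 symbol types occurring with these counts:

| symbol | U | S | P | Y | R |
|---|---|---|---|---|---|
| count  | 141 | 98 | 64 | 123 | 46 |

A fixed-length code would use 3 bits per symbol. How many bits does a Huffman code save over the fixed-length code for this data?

362

Fixed-length: 3 bits × 472 symbols = 1416 bits.
Huffman merges:
merge R(46) and P(64): 110
merge S(98) and 110: 208
merge Y(123) and U(141): 264
merge 208 and 264: 472
Huffman total = 110 + 208 + 264 + 472 = 1054 bits.
Saving = 1416 − 1054 = 362 bits.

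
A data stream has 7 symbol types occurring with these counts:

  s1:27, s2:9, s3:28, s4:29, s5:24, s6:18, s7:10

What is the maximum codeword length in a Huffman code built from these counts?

4

Merge the two lowest-weight nodes at each step:
merge s2(9) and s7(10): 19
merge s6(18) and 19: 37
merge s5(24) and s1(27): 51
merge s3(28) and s4(29): 57
merge 37 and 51: 88
merge 57 and 88: 145
The rarest symbols sit at the bottom; the longest codeword is 4 bits.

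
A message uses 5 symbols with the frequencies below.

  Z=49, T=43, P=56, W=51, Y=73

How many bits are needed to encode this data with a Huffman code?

Merge the two smallest weights repeatedly:
T(43) + Z(49) → 92
W(51) + P(56) → 107
Y(73) + 92 → 165
107 + 165 → 272
Total encoded bits = sum of merged weights = 92 + 107 + 165 + 272 = 636.

636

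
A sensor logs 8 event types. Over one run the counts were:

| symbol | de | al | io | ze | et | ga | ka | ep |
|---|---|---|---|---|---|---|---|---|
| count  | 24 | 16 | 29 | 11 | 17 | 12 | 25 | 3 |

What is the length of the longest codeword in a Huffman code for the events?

Merge the two lowest-weight nodes at each step:
ep(3) + ze(11) → 14
ga(12) + 14 → 26
al(16) + et(17) → 33
de(24) + ka(25) → 49
26 + io(29) → 55
33 + 49 → 82
55 + 82 → 137
The rarest symbols sit at the bottom; the longest codeword is 4 bits.

4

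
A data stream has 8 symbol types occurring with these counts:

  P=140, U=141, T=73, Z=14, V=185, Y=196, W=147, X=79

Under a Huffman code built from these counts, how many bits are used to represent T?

Build the tree from the bottom:
Z(14) + T(73) → 87
X(79) + 87 → 166
P(140) + U(141) → 281
W(147) + 166 → 313
V(185) + Y(196) → 381
281 + 313 → 594
381 + 594 → 975
T sits 5 levels below the root, so its codeword is 5 bits.

5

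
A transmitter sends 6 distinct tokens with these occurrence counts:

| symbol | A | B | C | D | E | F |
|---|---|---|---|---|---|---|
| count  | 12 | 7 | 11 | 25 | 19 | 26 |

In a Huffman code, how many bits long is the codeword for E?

Build the tree from the bottom:
combine B(7), C(11) → 18
combine A(12), 18 → 30
combine E(19), D(25) → 44
combine F(26), 30 → 56
combine 44, 56 → 100
E's leaf is at depth 2, giving a 2-bit codeword.

2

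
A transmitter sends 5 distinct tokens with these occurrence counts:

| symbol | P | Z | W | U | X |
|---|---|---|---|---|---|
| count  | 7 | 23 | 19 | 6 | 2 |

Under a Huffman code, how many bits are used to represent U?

4

Build the tree from the bottom:
combine X(2), U(6) → 8
combine P(7), 8 → 15
combine 15, W(19) → 34
combine Z(23), 34 → 57
The subtree containing U is merged 4 times, so code length = 4.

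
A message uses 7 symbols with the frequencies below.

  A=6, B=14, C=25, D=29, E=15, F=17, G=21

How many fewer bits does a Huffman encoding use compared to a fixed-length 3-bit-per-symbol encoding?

34

Fixed-length: 3 bits × 127 symbols = 381 bits.
Huffman merges:
combine A(6), B(14) → 20
combine E(15), F(17) → 32
combine 20, G(21) → 41
combine C(25), D(29) → 54
combine 32, 41 → 73
combine 54, 73 → 127
Huffman total = 20 + 32 + 41 + 54 + 73 + 127 = 347 bits.
Saving = 381 − 347 = 34 bits.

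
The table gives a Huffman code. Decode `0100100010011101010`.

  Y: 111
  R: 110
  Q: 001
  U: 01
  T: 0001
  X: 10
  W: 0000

Read left to right; each codeword is recognised as soon as it completes (prefix code):
  01→U | 001→Q | 0001→T | 001→Q | 110→R | 10→X | 10→X
Decoded message: UQTQRXX

UQTQRXX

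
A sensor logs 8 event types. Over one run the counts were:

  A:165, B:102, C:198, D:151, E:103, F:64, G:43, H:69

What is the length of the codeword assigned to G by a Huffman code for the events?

4

Build the tree from the bottom:
G(43) + F(64) → 107
H(69) + B(102) → 171
E(103) + 107 → 210
D(151) + A(165) → 316
171 + C(198) → 369
210 + 316 → 526
369 + 526 → 895
The subtree containing G is merged 4 times, so code length = 4.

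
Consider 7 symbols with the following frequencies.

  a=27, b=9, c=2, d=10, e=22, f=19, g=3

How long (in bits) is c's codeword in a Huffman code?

Build the tree from the bottom:
merge c(2) and g(3): 5
merge 5 and b(9): 14
merge d(10) and 14: 24
merge f(19) and e(22): 41
merge 24 and a(27): 51
merge 41 and 51: 92
The subtree containing c is merged 5 times, so code length = 5.

5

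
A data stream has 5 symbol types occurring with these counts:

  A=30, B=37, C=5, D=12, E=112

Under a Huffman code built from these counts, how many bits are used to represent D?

4

Huffman merges, smallest pair first:
C(5) + D(12) → 17
17 + A(30) → 47
B(37) + 47 → 84
84 + E(112) → 196
D sits 4 levels below the root, so its codeword is 4 bits.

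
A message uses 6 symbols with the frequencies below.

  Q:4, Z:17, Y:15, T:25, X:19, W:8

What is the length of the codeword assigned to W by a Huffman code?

Build the tree from the bottom:
Q(4) + W(8) → 12
12 + Y(15) → 27
Z(17) + X(19) → 36
T(25) + 27 → 52
36 + 52 → 88
The subtree containing W is merged 4 times, so code length = 4.

4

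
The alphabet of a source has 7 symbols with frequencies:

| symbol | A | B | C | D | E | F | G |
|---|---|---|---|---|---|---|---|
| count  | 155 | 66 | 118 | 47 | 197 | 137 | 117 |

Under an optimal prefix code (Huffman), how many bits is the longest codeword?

4

Merge the two lowest-weight nodes at each step:
combine D(47), B(66) → 113
combine 113, G(117) → 230
combine C(118), F(137) → 255
combine A(155), E(197) → 352
combine 230, 255 → 485
combine 352, 485 → 837
Maximum depth reached is 4.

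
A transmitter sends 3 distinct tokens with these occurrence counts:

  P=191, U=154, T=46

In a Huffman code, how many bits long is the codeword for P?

1

Repeatedly merge the two smallest:
T(46) + U(154) → 200
P(191) + 200 → 391
P sits one level below the root: a 1-bit codeword.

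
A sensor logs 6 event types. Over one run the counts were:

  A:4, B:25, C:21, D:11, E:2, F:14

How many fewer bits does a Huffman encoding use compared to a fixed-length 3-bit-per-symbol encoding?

Fixed-length: 3 bits × 77 symbols = 231 bits.
Huffman merges:
combine E(2), A(4) → 6
combine 6, D(11) → 17
combine F(14), 17 → 31
combine C(21), B(25) → 46
combine 31, 46 → 77
Huffman total = 6 + 17 + 31 + 46 + 77 = 177 bits.
Saving = 231 − 177 = 54 bits.

54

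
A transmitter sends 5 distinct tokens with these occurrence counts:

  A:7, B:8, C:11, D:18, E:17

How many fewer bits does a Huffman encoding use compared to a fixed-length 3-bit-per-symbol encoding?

Fixed-length: 3 bits × 61 symbols = 183 bits.
Huffman merges:
merge A(7) and B(8): 15
merge C(11) and 15: 26
merge E(17) and D(18): 35
merge 26 and 35: 61
Huffman total = 15 + 26 + 35 + 61 = 137 bits.
Saving = 183 − 137 = 46 bits.

46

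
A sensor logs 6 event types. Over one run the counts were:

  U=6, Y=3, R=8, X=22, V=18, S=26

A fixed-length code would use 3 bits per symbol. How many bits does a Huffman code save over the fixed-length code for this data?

Fixed-length: 3 bits × 83 symbols = 249 bits.
Huffman merges:
Y(3) + U(6) → 9
R(8) + 9 → 17
17 + V(18) → 35
X(22) + S(26) → 48
35 + 48 → 83
Huffman total = 9 + 17 + 35 + 48 + 83 = 192 bits.
Saving = 249 − 192 = 57 bits.

57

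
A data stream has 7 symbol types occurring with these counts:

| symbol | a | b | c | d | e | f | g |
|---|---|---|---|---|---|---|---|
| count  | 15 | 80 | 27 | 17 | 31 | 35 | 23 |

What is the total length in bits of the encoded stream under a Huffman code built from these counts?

601

Build the Huffman tree bottom-up:
merge a(15) and d(17): 32
merge g(23) and c(27): 50
merge e(31) and 32: 63
merge f(35) and 50: 85
merge 63 and b(80): 143
merge 85 and 143: 228
Each symbol's bit-cost is frequency × depth; summing gives 601 bits (equivalently 32 + 50 + 63 + 85 + 143 + 228).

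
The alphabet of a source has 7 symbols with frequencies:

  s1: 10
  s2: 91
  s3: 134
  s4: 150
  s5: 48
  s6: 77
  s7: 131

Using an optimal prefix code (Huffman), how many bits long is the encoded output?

Greedily combine the two least-frequent nodes:
merge s1(10) and s5(48): 58
merge 58 and s6(77): 135
merge s2(91) and s7(131): 222
merge s3(134) and 135: 269
merge s4(150) and 222: 372
merge 269 and 372: 641
Each symbol's bit-cost is frequency × depth; summing gives 1697 bits (equivalently 58 + 135 + 222 + 269 + 372 + 641).

1697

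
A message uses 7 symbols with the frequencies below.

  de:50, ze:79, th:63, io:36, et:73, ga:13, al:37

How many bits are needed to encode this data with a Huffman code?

950

Greedily combine the two least-frequent nodes:
combine ga(13), io(36) → 49
combine al(37), 49 → 86
combine de(50), th(63) → 113
combine et(73), ze(79) → 152
combine 86, 113 → 199
combine 152, 199 → 351
Each symbol's bit-cost is frequency × depth; summing gives 950 bits (equivalently 49 + 86 + 113 + 152 + 199 + 351).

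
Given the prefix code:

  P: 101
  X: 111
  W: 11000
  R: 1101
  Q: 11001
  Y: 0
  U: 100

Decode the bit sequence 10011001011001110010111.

Read left to right; each codeword is recognised as soon as it completes (prefix code):
  100→U | 11001→Q | 0→Y | 11001→Q | 11001→Q | 0→Y | 111→X
Decoded message: UQYQQYX

UQYQQYX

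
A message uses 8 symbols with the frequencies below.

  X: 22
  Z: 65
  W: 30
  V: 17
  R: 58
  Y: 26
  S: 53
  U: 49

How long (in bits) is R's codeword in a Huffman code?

2

Huffman merges, smallest pair first:
combine V(17), X(22) → 39
combine Y(26), W(30) → 56
combine 39, U(49) → 88
combine S(53), 56 → 109
combine R(58), Z(65) → 123
combine 88, 109 → 197
combine 123, 197 → 320
The subtree containing R is merged 2 times, so code length = 2.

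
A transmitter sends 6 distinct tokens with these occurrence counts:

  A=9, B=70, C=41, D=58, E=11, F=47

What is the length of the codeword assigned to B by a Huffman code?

2

Repeatedly merge the two smallest:
merge A(9) and E(11): 20
merge 20 and C(41): 61
merge F(47) and D(58): 105
merge 61 and B(70): 131
merge 105 and 131: 236
B's leaf is at depth 2, giving a 2-bit codeword.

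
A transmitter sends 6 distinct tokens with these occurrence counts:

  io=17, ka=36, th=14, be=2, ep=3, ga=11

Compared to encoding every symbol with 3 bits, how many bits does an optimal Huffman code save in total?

68

Fixed-length: 3 bits × 83 symbols = 249 bits.
Huffman merges:
be(2) + ep(3) → 5
5 + ga(11) → 16
th(14) + 16 → 30
io(17) + 30 → 47
ka(36) + 47 → 83
Huffman total = 5 + 16 + 30 + 47 + 83 = 181 bits.
Saving = 249 − 181 = 68 bits.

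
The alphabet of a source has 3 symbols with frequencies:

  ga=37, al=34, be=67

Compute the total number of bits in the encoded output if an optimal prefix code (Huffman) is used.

Build the Huffman tree bottom-up:
al(34) + ga(37) → 71
be(67) + 71 → 138
Total encoded bits = sum of merged weights = 71 + 138 = 209.

209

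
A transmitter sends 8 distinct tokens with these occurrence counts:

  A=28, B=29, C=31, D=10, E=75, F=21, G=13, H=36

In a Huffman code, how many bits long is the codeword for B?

Huffman merges, smallest pair first:
D(10) + G(13) → 23
F(21) + 23 → 44
A(28) + B(29) → 57
C(31) + H(36) → 67
44 + 57 → 101
67 + E(75) → 142
101 + 142 → 243
B sits 3 levels below the root, so its codeword is 3 bits.

3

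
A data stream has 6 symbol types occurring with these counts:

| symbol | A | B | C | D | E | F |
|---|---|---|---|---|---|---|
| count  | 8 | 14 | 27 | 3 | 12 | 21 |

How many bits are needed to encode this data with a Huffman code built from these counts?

Merge the two smallest weights repeatedly:
combine D(3), A(8) → 11
combine 11, E(12) → 23
combine B(14), F(21) → 35
combine 23, C(27) → 50
combine 35, 50 → 85
Each symbol's bit-cost is frequency × depth; summing gives 204 bits (equivalently 11 + 23 + 35 + 50 + 85).

204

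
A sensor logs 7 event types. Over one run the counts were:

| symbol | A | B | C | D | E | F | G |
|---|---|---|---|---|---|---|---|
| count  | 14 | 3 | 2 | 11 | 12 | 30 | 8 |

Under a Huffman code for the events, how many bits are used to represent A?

Build the tree from the bottom:
C(2) + B(3) → 5
5 + G(8) → 13
D(11) + E(12) → 23
13 + A(14) → 27
23 + 27 → 50
F(30) + 50 → 80
The subtree containing A is merged 3 times, so code length = 3.

3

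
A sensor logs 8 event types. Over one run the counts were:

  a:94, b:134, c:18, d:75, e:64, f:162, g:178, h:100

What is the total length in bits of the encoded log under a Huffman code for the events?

2374

Greedily combine the two least-frequent nodes:
merge c(18) and e(64): 82
merge d(75) and 82: 157
merge a(94) and h(100): 194
merge b(134) and 157: 291
merge f(162) and g(178): 340
merge 194 and 291: 485
merge 340 and 485: 825
The encoded length is the sum of every internal node's weight: 82 + 157 + 194 + 291 + 340 + 485 + 825 = 2374 bits.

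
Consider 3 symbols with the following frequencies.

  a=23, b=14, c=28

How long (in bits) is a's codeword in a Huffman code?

Huffman merges, smallest pair first:
merge b(14) and a(23): 37
merge c(28) and 37: 65
a sits 2 levels below the root, so its codeword is 2 bits.

2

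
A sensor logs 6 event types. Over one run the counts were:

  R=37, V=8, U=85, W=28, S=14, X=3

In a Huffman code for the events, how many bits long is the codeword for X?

Repeatedly merge the two smallest:
merge X(3) and V(8): 11
merge 11 and S(14): 25
merge 25 and W(28): 53
merge R(37) and 53: 90
merge U(85) and 90: 175
The subtree containing X is merged 5 times, so code length = 5.

5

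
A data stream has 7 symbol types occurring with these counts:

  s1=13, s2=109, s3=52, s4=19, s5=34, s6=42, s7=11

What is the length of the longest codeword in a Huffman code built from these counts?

Merge the two lowest-weight nodes at each step:
combine s7(11), s1(13) → 24
combine s4(19), 24 → 43
combine s5(34), s6(42) → 76
combine 43, s3(52) → 95
combine 76, 95 → 171
combine s2(109), 171 → 280
Maximum depth reached is 5.

5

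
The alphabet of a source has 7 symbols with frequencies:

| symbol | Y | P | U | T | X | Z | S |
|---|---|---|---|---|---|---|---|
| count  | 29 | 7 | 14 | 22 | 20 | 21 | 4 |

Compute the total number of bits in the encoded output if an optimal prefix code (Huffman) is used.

311

Merge the two smallest weights repeatedly:
merge S(4) and P(7): 11
merge 11 and U(14): 25
merge X(20) and Z(21): 41
merge T(22) and 25: 47
merge Y(29) and 41: 70
merge 47 and 70: 117
Each symbol's bit-cost is frequency × depth; summing gives 311 bits (equivalently 11 + 25 + 41 + 47 + 70 + 117).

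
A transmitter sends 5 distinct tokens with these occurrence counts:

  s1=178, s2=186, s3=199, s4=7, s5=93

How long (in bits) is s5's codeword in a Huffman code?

Huffman merges, smallest pair first:
merge s4(7) and s5(93): 100
merge 100 and s1(178): 278
merge s2(186) and s3(199): 385
merge 278 and 385: 663
s5's leaf is at depth 3, giving a 3-bit codeword.

3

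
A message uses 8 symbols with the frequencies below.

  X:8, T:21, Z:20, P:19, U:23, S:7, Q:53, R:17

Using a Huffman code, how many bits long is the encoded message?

Greedily combine the two least-frequent nodes:
S(7) + X(8) → 15
15 + R(17) → 32
P(19) + Z(20) → 39
T(21) + U(23) → 44
32 + 39 → 71
44 + Q(53) → 97
71 + 97 → 168
The encoded length is the sum of every internal node's weight: 15 + 32 + 39 + 44 + 71 + 97 + 168 = 466 bits.

466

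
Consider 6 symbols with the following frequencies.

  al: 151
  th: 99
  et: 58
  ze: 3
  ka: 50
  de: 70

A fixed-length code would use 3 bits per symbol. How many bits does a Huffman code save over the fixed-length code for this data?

Fixed-length: 3 bits × 431 symbols = 1293 bits.
Huffman merges:
merge ze(3) and ka(50): 53
merge 53 and et(58): 111
merge de(70) and th(99): 169
merge 111 and al(151): 262
merge 169 and 262: 431
Huffman total = 53 + 111 + 169 + 262 + 431 = 1026 bits.
Saving = 1293 − 1026 = 267 bits.

267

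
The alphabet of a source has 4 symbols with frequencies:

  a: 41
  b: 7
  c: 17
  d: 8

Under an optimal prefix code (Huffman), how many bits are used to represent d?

3

Repeatedly merge the two smallest:
merge b(7) and d(8): 15
merge 15 and c(17): 32
merge 32 and a(41): 73
d sits 3 levels below the root, so its codeword is 3 bits.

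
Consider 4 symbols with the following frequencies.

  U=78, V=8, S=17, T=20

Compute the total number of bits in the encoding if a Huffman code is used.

Merge the two smallest weights repeatedly:
combine V(8), S(17) → 25
combine T(20), 25 → 45
combine 45, U(78) → 123
Each symbol's bit-cost is frequency × depth; summing gives 193 bits (equivalently 25 + 45 + 123).

193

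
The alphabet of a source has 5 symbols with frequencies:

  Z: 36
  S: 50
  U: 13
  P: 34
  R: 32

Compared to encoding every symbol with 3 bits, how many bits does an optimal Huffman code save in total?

Fixed-length: 3 bits × 165 symbols = 495 bits.
Huffman merges:
merge U(13) and R(32): 45
merge P(34) and Z(36): 70
merge 45 and S(50): 95
merge 70 and 95: 165
Huffman total = 45 + 70 + 95 + 165 = 375 bits.
Saving = 495 − 375 = 120 bits.

120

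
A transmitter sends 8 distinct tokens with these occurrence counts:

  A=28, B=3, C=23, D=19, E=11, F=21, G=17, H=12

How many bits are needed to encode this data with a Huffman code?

388

Build the Huffman tree bottom-up:
combine B(3), E(11) → 14
combine H(12), 14 → 26
combine G(17), D(19) → 36
combine F(21), C(23) → 44
combine 26, A(28) → 54
combine 36, 44 → 80
combine 54, 80 → 134
The encoded length is the sum of every internal node's weight: 14 + 26 + 36 + 44 + 54 + 80 + 134 = 388 bits.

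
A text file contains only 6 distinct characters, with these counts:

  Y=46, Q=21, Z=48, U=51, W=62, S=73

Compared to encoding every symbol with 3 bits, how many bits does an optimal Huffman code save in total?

135

Fixed-length: 3 bits × 301 symbols = 903 bits.
Huffman merges:
combine Q(21), Y(46) → 67
combine Z(48), U(51) → 99
combine W(62), 67 → 129
combine S(73), 99 → 172
combine 129, 172 → 301
Huffman total = 67 + 99 + 129 + 172 + 301 = 768 bits.
Saving = 903 − 768 = 135 bits.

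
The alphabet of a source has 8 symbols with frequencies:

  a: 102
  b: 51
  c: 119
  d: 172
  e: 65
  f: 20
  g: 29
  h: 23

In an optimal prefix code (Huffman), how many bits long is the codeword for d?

2

Huffman merges, smallest pair first:
merge f(20) and h(23): 43
merge g(29) and 43: 72
merge b(51) and e(65): 116
merge 72 and a(102): 174
merge 116 and c(119): 235
merge d(172) and 174: 346
merge 235 and 346: 581
The subtree containing d is merged 2 times, so code length = 2.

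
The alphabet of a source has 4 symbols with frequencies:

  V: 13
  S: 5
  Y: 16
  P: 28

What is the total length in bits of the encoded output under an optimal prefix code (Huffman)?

Build the Huffman tree bottom-up:
S(5) + V(13) → 18
Y(16) + 18 → 34
P(28) + 34 → 62
Total encoded bits = sum of merged weights = 18 + 34 + 62 = 114.

114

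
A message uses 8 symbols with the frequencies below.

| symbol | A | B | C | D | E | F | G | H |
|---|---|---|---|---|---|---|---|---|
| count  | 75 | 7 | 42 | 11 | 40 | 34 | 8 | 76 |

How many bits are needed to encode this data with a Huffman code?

769

Greedily combine the two least-frequent nodes:
B(7) + G(8) → 15
D(11) + 15 → 26
26 + F(34) → 60
E(40) + C(42) → 82
60 + A(75) → 135
H(76) + 82 → 158
135 + 158 → 293
Each symbol's bit-cost is frequency × depth; summing gives 769 bits (equivalently 15 + 26 + 60 + 82 + 135 + 158 + 293).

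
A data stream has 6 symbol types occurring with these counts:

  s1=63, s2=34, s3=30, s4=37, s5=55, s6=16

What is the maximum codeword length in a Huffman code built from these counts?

3

Merge the two lowest-weight nodes at each step:
s6(16) + s3(30) → 46
s2(34) + s4(37) → 71
46 + s5(55) → 101
s1(63) + 71 → 134
101 + 134 → 235
The rarest symbols sit at the bottom; the longest codeword is 3 bits.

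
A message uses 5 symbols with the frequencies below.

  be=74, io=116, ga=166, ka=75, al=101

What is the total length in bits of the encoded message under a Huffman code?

1213

Build the Huffman tree bottom-up:
combine be(74), ka(75) → 149
combine al(101), io(116) → 217
combine 149, ga(166) → 315
combine 217, 315 → 532
Each symbol's bit-cost is frequency × depth; summing gives 1213 bits (equivalently 149 + 217 + 315 + 532).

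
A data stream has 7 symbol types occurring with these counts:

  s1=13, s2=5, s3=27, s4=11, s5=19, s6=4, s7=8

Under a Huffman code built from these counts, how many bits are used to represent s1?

Build the tree from the bottom:
merge s6(4) and s2(5): 9
merge s7(8) and 9: 17
merge s4(11) and s1(13): 24
merge 17 and s5(19): 36
merge 24 and s3(27): 51
merge 36 and 51: 87
s1's leaf is at depth 3, giving a 3-bit codeword.

3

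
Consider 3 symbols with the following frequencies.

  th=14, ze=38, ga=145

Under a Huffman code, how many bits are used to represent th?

Huffman merges, smallest pair first:
combine th(14), ze(38) → 52
combine 52, ga(145) → 197
th's leaf is at depth 2, giving a 2-bit codeword.

2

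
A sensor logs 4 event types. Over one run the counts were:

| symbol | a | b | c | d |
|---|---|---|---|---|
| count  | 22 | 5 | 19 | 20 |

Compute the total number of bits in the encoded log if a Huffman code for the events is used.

132

Merge the two smallest weights repeatedly:
combine b(5), c(19) → 24
combine d(20), a(22) → 42
combine 24, 42 → 66
Total encoded bits = sum of merged weights = 24 + 42 + 66 = 132.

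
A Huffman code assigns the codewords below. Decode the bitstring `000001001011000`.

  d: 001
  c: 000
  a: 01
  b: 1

cddabc

Read left to right; each codeword is recognised as soon as it completes (prefix code):
  000→c | 001→d | 001→d | 01→a | 1→b | 000→c
Decoded message: cddabc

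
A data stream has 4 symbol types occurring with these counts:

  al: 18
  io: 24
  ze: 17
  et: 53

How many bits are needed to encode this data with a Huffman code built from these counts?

Build the Huffman tree bottom-up:
ze(17) + al(18) → 35
io(24) + 35 → 59
et(53) + 59 → 112
Total encoded bits = sum of merged weights = 35 + 59 + 112 = 206.

206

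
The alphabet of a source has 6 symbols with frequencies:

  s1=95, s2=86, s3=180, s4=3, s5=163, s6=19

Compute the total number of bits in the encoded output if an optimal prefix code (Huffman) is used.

1222

Merge the two smallest weights repeatedly:
merge s4(3) and s6(19): 22
merge 22 and s2(86): 108
merge s1(95) and 108: 203
merge s5(163) and s3(180): 343
merge 203 and 343: 546
Total encoded bits = sum of merged weights = 22 + 108 + 203 + 343 + 546 = 1222.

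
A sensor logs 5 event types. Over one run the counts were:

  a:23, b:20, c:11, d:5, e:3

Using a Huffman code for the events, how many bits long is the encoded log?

Build the Huffman tree bottom-up:
e(3) + d(5) → 8
8 + c(11) → 19
19 + b(20) → 39
a(23) + 39 → 62
Each symbol's bit-cost is frequency × depth; summing gives 128 bits (equivalently 8 + 19 + 39 + 62).

128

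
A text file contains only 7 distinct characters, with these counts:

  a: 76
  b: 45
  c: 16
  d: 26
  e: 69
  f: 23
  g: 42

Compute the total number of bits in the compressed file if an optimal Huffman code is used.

785

Merge the two smallest weights repeatedly:
c(16) + f(23) → 39
d(26) + 39 → 65
g(42) + b(45) → 87
65 + e(69) → 134
a(76) + 87 → 163
134 + 163 → 297
Each symbol's bit-cost is frequency × depth; summing gives 785 bits (equivalently 39 + 65 + 87 + 134 + 163 + 297).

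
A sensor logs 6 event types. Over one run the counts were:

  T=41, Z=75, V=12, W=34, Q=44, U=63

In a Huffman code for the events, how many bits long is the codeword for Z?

2

Repeatedly merge the two smallest:
merge V(12) and W(34): 46
merge T(41) and Q(44): 85
merge 46 and U(63): 109
merge Z(75) and 85: 160
merge 109 and 160: 269
Z sits 2 levels below the root, so its codeword is 2 bits.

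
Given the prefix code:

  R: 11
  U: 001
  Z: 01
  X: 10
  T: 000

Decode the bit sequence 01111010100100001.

Read left to right; each codeword is recognised as soon as it completes (prefix code):
  01→Z | 11→R | 10→X | 10→X | 10→X | 01→Z | 000→T | 01→Z
Decoded message: ZRXXXZTZ

ZRXXXZTZ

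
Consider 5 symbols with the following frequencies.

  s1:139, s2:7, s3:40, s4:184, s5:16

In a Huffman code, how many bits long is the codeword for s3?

Huffman merges, smallest pair first:
merge s2(7) and s5(16): 23
merge 23 and s3(40): 63
merge 63 and s1(139): 202
merge s4(184) and 202: 386
s3 sits 3 levels below the root, so its codeword is 3 bits.

3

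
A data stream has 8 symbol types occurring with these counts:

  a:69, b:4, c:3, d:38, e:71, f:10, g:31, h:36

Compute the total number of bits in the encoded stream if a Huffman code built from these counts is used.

Merge the two smallest weights repeatedly:
c(3) + b(4) → 7
7 + f(10) → 17
17 + g(31) → 48
h(36) + d(38) → 74
48 + a(69) → 117
e(71) + 74 → 145
117 + 145 → 262
Each symbol's bit-cost is frequency × depth; summing gives 670 bits (equivalently 7 + 17 + 48 + 74 + 117 + 145 + 262).

670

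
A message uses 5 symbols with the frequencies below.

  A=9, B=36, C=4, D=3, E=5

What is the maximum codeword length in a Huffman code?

4

Merge the two lowest-weight nodes at each step:
combine D(3), C(4) → 7
combine E(5), 7 → 12
combine A(9), 12 → 21
combine 21, B(36) → 57
Maximum depth reached is 4.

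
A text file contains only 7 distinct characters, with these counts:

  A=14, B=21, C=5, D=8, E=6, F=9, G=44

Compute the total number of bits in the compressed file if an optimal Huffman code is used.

Build the Huffman tree bottom-up:
merge C(5) and E(6): 11
merge D(8) and F(9): 17
merge 11 and A(14): 25
merge 17 and B(21): 38
merge 25 and 38: 63
merge G(44) and 63: 107
The encoded length is the sum of every internal node's weight: 11 + 17 + 25 + 38 + 63 + 107 = 261 bits.

261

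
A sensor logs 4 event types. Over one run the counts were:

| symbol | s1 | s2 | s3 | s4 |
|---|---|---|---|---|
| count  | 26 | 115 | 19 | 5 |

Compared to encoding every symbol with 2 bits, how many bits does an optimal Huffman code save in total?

Fixed-length: 2 bits × 165 symbols = 330 bits.
Huffman merges:
s4(5) + s3(19) → 24
24 + s1(26) → 50
50 + s2(115) → 165
Huffman total = 24 + 50 + 165 = 239 bits.
Saving = 330 − 239 = 91 bits.

91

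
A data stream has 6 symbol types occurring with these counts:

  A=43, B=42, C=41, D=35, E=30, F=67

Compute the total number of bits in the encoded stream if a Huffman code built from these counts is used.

664

Build the Huffman tree bottom-up:
E(30) + D(35) → 65
C(41) + B(42) → 83
A(43) + 65 → 108
F(67) + 83 → 150
108 + 150 → 258
Total encoded bits = sum of merged weights = 65 + 83 + 108 + 150 + 258 = 664.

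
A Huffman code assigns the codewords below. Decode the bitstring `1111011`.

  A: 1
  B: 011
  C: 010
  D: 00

AAAAB

Read left to right; each codeword is recognised as soon as it completes (prefix code):
  1→A | 1→A | 1→A | 1→A | 011→B
Decoded message: AAAAB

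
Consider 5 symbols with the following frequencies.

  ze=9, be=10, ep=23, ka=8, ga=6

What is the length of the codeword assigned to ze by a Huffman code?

3

Build the tree from the bottom:
merge ga(6) and ka(8): 14
merge ze(9) and be(10): 19
merge 14 and 19: 33
merge ep(23) and 33: 56
ze sits 3 levels below the root, so its codeword is 3 bits.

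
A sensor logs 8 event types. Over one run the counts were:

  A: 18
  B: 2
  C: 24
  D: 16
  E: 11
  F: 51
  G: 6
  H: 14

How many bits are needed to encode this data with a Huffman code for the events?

Merge the two smallest weights repeatedly:
combine B(2), G(6) → 8
combine 8, E(11) → 19
combine H(14), D(16) → 30
combine A(18), 19 → 37
combine C(24), 30 → 54
combine 37, F(51) → 88
combine 54, 88 → 142
The encoded length is the sum of every internal node's weight: 8 + 19 + 30 + 37 + 54 + 88 + 142 = 378 bits.

378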